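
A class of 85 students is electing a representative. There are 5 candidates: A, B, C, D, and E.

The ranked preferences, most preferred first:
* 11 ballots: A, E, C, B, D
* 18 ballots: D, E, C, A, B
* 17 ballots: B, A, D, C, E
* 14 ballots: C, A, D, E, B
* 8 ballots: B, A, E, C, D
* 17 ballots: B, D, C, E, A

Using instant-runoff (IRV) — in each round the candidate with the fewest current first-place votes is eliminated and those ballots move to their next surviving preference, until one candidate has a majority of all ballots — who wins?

C

Round 1: A 11, B 42, C 14, D 18, E 0. E eliminated.
Round 2: A 11, B 42, C 14, D 18. A eliminated.
Round 3: B 42, C 25, D 18. D eliminated.
Round 4: B 42, C 43. C has a majority (≥43).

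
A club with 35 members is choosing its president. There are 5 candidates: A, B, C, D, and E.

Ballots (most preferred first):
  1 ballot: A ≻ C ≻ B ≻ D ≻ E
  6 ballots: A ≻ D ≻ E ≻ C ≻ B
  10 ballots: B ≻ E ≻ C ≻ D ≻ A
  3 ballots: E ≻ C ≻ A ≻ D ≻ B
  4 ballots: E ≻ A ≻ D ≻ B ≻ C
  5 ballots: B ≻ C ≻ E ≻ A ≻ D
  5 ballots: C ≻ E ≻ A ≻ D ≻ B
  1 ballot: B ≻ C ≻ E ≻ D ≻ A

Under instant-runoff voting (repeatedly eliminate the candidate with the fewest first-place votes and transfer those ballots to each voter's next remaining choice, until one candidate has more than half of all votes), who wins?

Round 1: A 7, B 16, C 5, D 0, E 7. D eliminated.
Round 2: A 7, B 16, C 5, E 7. C eliminated.
Round 3: A 7, B 16, E 12. A eliminated.
Round 4: B 17, E 18. E has a majority (≥18).

E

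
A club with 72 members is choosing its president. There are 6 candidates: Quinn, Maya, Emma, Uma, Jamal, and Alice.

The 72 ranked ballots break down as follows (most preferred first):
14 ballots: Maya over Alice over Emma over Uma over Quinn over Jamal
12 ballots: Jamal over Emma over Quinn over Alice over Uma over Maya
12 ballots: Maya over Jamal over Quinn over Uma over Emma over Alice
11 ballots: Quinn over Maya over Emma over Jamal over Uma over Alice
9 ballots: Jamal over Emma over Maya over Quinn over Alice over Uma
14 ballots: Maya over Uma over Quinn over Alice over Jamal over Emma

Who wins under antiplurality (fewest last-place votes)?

Last-place votes: Quinn 0, Maya 12, Emma 14, Uma 9, Jamal 14, Alice 23.

Quinn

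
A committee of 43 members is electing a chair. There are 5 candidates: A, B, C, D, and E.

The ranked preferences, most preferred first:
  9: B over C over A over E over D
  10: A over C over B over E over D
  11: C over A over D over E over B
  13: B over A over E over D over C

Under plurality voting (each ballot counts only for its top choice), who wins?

B

First-place votes: A 10, B 22, C 11, D 0, E 0.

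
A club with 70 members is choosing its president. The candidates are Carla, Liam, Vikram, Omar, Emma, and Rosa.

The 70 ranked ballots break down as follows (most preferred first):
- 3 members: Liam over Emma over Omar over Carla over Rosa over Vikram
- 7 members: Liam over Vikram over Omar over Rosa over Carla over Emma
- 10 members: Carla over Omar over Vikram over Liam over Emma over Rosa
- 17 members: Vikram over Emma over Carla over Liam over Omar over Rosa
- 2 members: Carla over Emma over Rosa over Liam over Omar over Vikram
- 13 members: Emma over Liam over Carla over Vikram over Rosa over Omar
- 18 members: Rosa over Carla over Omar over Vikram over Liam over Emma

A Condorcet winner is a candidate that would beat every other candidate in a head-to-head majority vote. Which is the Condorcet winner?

Carla

Carla vs Liam: 47–23
Carla vs Vikram: 46–24
Carla vs Omar: 60–10
Carla vs Emma: 37–33
Carla vs Rosa: 45–25
Carla beats every other candidate.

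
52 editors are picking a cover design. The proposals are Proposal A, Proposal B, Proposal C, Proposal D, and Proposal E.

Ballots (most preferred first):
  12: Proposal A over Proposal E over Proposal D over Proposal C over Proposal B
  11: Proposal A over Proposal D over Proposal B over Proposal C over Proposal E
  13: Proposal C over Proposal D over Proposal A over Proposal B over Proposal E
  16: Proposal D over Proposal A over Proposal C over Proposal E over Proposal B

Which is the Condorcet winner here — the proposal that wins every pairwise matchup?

Proposal D

Proposal D vs Proposal A: 29–23
Proposal D vs Proposal B: 52–0
Proposal D vs Proposal C: 39–13
Proposal D vs Proposal E: 40–12
Proposal D beats every other proposal.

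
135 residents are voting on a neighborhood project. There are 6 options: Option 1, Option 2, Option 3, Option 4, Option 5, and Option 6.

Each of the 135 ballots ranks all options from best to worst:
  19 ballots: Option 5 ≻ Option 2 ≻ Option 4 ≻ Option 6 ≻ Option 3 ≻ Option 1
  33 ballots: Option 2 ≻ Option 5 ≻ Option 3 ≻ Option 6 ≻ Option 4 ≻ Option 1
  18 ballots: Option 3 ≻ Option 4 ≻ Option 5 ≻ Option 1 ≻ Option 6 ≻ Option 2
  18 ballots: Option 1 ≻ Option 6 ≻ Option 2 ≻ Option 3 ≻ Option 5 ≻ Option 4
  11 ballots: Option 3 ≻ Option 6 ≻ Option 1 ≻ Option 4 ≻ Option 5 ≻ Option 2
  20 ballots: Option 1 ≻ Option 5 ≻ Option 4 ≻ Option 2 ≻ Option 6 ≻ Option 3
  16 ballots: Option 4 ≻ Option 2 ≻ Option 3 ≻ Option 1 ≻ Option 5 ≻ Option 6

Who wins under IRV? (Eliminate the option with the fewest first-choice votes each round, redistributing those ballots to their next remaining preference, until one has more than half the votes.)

Round 1: Option 1 38, Option 2 33, Option 3 29, Option 4 16, Option 5 19, Option 6 0. Option 6 eliminated.
Round 2: Option 1 38, Option 2 33, Option 3 29, Option 4 16, Option 5 19. Option 4 eliminated.
Round 3: Option 1 38, Option 2 49, Option 3 29, Option 5 19. Option 5 eliminated.
Round 4: Option 1 38, Option 2 68, Option 3 29. Option 2 has a majority (≥68).

Option 2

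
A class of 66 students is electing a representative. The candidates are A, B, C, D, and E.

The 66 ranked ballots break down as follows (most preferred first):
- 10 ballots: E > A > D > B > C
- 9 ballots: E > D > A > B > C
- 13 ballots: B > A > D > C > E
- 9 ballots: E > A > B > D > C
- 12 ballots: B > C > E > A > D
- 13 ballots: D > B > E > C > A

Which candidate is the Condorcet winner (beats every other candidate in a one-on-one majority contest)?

B vs A: 38–28
B vs C: 66–0
B vs D: 34–32
B vs E: 38–28
B beats every other candidate.

B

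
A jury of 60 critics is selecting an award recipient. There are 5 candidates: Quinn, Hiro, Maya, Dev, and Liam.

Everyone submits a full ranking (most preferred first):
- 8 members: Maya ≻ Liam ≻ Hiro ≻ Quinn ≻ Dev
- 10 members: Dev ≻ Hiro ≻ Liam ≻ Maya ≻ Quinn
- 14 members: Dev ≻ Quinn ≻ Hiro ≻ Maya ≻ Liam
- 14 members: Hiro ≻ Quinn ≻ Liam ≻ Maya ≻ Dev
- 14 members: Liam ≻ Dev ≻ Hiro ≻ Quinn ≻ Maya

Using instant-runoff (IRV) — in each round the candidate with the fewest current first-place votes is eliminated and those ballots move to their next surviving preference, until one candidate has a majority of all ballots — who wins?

Liam

Round 1: Quinn 0, Hiro 14, Maya 8, Dev 24, Liam 14. Quinn eliminated.
Round 2: Hiro 14, Maya 8, Dev 24, Liam 14. Maya eliminated.
Round 3: Hiro 14, Dev 24, Liam 22. Hiro eliminated.
Round 4: Dev 24, Liam 36. Liam has a majority (≥31).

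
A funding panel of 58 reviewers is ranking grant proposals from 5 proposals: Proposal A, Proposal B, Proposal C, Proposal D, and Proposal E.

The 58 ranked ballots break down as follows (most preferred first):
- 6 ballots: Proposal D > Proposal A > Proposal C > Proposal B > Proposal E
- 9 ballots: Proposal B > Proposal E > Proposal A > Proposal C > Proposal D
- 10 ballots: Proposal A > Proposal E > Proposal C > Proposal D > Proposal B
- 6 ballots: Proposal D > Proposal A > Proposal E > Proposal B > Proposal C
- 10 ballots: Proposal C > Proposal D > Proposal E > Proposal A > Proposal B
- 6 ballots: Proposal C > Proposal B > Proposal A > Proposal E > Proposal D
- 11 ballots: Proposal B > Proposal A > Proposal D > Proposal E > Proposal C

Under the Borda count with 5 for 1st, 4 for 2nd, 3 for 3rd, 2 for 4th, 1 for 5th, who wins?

Proposal A: 6×4 + 9×3 + 10×5 + 6×4 + 10×2 + 6×3 + 11×4 = 207
Proposal B: 6×2 + 9×5 + 10×1 + 6×2 + 10×1 + 6×4 + 11×5 = 168
Proposal C: 6×3 + 9×2 + 10×3 + 6×1 + 10×5 + 6×5 + 11×1 = 163
Proposal D: 6×5 + 9×1 + 10×2 + 6×5 + 10×4 + 6×1 + 11×3 = 168
Proposal E: 6×1 + 9×4 + 10×4 + 6×3 + 10×3 + 6×2 + 11×2 = 164

Proposal A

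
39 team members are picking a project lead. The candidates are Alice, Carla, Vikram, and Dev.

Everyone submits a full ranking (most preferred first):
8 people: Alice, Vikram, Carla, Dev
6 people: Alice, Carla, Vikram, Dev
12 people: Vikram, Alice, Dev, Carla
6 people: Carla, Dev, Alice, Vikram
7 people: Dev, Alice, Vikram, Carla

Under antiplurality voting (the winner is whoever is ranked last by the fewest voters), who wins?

Alice

Last-place votes: Alice 0, Carla 19, Vikram 6, Dev 14.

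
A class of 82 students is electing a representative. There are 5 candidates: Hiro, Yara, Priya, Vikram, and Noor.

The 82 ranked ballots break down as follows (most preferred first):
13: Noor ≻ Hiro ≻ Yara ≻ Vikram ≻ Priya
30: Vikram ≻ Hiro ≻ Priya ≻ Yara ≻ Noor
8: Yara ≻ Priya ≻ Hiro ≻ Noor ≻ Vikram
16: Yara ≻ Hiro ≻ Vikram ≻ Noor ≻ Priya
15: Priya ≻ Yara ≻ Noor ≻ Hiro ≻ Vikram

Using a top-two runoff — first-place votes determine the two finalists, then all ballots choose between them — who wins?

Round 1 first-place votes: Hiro 0, Yara 24, Priya 15, Vikram 30, Noor 13. Vikram and Yara advance.
Runoff: Vikram is ranked above Yara on 30 ballots, Yara above Vikram on 52.

Yara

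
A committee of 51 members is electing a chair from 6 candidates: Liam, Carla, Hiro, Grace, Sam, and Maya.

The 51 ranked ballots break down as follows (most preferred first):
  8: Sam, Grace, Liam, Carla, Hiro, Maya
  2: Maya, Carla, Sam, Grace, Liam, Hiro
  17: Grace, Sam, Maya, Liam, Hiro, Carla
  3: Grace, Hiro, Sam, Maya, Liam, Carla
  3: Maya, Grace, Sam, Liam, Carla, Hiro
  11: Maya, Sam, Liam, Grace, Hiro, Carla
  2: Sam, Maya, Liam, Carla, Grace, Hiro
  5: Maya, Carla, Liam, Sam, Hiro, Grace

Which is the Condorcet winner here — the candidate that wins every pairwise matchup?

Sam vs Liam: 46–5
Sam vs Carla: 44–7
Sam vs Hiro: 48–3
Sam vs Grace: 28–23
Sam vs Maya: 30–21
Sam beats every other candidate.

Sam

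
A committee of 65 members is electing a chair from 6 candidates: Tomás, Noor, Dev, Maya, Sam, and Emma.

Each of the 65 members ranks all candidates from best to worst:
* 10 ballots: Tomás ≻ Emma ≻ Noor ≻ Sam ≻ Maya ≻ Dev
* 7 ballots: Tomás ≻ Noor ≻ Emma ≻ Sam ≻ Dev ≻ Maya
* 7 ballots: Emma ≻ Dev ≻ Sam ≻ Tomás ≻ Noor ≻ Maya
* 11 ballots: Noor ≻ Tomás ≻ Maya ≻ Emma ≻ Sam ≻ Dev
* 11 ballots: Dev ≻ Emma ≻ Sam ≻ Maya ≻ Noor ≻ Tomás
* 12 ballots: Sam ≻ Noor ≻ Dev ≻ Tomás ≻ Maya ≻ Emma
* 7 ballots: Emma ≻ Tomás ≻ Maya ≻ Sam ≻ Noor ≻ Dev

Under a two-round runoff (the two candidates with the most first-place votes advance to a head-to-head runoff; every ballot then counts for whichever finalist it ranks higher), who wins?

Tomás

Round 1 first-place votes: Tomás 17, Noor 11, Dev 11, Maya 0, Sam 12, Emma 14. Tomás and Emma advance.
Runoff: Tomás is ranked above Emma on 40 ballots, Emma above Tomás on 25.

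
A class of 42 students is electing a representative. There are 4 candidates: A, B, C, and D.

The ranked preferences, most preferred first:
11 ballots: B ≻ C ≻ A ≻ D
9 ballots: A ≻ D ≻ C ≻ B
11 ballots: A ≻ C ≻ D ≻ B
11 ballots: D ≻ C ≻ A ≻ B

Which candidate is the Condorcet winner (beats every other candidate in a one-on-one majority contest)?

C

C vs A: 22–20
C vs B: 31–11
C vs D: 22–20
C beats every other candidate.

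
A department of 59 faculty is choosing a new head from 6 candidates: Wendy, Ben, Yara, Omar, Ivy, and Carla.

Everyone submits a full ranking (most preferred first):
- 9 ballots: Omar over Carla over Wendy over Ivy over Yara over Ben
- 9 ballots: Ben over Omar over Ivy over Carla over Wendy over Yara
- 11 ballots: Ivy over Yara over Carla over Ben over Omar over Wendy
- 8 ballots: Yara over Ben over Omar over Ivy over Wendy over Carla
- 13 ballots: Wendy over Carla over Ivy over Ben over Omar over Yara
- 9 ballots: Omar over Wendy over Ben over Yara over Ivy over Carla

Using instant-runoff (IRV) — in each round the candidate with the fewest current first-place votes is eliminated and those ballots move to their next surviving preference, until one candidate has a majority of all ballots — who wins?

Ben

Round 1: Wendy 13, Ben 9, Yara 8, Omar 18, Ivy 11, Carla 0. Carla eliminated.
Round 2: Wendy 13, Ben 9, Yara 8, Omar 18, Ivy 11. Yara eliminated.
Round 3: Wendy 13, Ben 17, Omar 18, Ivy 11. Ivy eliminated.
Round 4: Wendy 13, Ben 28, Omar 18. Wendy eliminated.
Round 5: Ben 41, Omar 18. Ben has a majority (≥30).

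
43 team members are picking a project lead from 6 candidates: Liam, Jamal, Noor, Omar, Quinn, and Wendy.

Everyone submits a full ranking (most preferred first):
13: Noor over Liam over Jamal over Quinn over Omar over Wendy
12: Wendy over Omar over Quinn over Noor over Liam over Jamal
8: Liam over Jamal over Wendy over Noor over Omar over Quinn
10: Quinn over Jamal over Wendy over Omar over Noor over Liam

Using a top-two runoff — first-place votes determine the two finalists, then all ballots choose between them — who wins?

Round 1 first-place votes: Liam 8, Jamal 0, Noor 13, Omar 0, Quinn 10, Wendy 12. Noor and Wendy advance.
Runoff: Noor is ranked above Wendy on 13 ballots, Wendy above Noor on 30.

Wendy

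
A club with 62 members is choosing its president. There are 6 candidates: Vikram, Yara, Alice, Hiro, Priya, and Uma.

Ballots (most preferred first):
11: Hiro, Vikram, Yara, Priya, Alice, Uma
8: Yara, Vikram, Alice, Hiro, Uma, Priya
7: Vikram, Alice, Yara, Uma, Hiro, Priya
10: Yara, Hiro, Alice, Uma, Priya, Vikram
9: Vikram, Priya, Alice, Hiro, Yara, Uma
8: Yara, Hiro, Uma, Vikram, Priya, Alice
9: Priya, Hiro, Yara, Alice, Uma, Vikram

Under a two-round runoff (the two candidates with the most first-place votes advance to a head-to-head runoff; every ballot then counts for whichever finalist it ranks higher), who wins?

Round 1 first-place votes: Vikram 16, Yara 26, Alice 0, Hiro 11, Priya 9, Uma 0. Yara and Vikram advance.
Runoff: Yara is ranked above Vikram on 35 ballots, Vikram above Yara on 27.

Yara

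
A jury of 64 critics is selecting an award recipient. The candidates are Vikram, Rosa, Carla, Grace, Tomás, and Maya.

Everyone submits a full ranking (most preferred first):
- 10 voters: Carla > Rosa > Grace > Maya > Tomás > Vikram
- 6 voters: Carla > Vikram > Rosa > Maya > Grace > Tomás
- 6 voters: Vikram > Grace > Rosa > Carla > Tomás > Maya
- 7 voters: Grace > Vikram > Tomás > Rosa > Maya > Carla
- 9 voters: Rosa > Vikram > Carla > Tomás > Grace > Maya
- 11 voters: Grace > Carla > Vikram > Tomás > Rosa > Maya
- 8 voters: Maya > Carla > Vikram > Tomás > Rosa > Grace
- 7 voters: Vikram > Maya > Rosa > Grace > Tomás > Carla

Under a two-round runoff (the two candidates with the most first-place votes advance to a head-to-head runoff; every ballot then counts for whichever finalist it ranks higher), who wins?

Round 1 first-place votes: Vikram 13, Rosa 9, Carla 16, Grace 18, Tomás 0, Maya 8. Grace and Carla advance.
Runoff: Grace is ranked above Carla on 31 ballots, Carla above Grace on 33.

Carla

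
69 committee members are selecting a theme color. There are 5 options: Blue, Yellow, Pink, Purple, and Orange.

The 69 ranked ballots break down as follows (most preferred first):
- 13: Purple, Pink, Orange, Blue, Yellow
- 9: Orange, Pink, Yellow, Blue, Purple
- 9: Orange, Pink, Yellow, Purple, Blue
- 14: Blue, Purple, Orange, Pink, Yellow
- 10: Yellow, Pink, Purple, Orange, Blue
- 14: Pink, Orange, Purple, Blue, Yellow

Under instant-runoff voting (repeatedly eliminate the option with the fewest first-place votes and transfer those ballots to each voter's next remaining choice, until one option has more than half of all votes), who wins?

Round 1: Blue 14, Yellow 10, Pink 14, Purple 13, Orange 18. Yellow eliminated.
Round 2: Blue 14, Pink 24, Purple 13, Orange 18. Purple eliminated.
Round 3: Blue 14, Pink 37, Orange 18. Pink has a majority (≥35).

Pink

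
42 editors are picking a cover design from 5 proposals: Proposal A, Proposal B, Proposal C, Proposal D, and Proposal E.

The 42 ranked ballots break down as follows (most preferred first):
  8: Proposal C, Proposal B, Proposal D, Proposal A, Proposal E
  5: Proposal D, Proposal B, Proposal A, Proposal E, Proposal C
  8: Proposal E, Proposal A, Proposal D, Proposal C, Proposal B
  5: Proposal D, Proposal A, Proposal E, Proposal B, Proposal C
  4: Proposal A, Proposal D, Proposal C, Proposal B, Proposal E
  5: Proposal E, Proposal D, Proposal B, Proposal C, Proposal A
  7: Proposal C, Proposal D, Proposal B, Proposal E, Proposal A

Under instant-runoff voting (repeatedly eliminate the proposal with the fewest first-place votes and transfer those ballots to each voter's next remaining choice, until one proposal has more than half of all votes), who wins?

Proposal D

Round 1: Proposal A 4, Proposal B 0, Proposal C 15, Proposal D 10, Proposal E 13. Proposal B eliminated.
Round 2: Proposal A 4, Proposal C 15, Proposal D 10, Proposal E 13. Proposal A eliminated.
Round 3: Proposal C 15, Proposal D 14, Proposal E 13. Proposal E eliminated.
Round 4: Proposal C 15, Proposal D 27. Proposal D has a majority (≥22).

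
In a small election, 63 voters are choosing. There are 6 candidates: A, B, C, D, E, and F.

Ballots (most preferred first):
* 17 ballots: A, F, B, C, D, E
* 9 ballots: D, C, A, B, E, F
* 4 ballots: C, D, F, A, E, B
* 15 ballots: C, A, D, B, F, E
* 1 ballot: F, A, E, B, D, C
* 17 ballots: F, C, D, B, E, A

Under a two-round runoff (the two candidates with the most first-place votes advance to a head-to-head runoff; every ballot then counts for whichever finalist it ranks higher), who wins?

F

Round 1 first-place votes: A 17, B 0, C 19, D 9, E 0, F 18. C and F advance.
Runoff: C is ranked above F on 28 ballots, F above C on 35.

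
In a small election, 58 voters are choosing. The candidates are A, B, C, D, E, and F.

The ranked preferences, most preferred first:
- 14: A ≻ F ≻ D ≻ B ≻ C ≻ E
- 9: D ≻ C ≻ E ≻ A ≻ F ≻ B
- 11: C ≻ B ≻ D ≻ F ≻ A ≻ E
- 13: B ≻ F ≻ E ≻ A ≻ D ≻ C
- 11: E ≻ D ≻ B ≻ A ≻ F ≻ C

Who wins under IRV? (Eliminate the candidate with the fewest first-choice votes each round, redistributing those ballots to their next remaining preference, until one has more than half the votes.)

Round 1: A 14, B 13, C 11, D 9, E 11, F 0. F eliminated.
Round 2: A 14, B 13, C 11, D 9, E 11. D eliminated.
Round 3: A 14, B 13, C 20, E 11. E eliminated.
Round 4: A 14, B 24, C 20. A eliminated.
Round 5: B 38, C 20. B has a majority (≥30).

B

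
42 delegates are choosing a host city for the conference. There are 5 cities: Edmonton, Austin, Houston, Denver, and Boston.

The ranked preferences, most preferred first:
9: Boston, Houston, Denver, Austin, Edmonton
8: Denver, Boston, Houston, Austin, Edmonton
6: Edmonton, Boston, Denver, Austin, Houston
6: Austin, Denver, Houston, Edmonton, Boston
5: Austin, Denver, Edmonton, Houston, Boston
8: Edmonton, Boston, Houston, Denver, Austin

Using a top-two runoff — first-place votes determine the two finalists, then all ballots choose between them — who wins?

Round 1 first-place votes: Edmonton 14, Austin 11, Houston 0, Denver 8, Boston 9. Edmonton and Austin advance.
Runoff: Edmonton is ranked above Austin on 14 ballots, Austin above Edmonton on 28.

Austin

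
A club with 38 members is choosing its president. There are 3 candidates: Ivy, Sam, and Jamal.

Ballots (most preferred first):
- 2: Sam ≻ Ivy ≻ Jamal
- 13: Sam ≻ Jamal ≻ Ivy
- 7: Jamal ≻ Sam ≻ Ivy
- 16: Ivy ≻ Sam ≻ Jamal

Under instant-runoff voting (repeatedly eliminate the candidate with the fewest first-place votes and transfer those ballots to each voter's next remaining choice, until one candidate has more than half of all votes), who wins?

Round 1: Ivy 16, Sam 15, Jamal 7. Jamal eliminated.
Round 2: Ivy 16, Sam 22. Sam has a majority (≥20).

Sam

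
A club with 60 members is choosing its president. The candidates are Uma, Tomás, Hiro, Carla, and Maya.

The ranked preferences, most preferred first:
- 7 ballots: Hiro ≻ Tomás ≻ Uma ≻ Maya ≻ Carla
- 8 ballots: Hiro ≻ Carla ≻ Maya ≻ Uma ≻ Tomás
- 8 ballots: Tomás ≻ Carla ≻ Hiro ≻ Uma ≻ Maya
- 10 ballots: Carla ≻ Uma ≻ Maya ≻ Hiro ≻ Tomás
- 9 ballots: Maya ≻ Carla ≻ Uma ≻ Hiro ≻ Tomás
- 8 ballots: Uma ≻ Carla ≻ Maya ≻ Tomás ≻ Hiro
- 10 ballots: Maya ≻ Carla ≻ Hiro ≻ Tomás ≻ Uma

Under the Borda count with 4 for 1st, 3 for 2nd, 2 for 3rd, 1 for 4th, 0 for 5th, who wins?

Uma: 7×2 + 8×1 + 8×1 + 10×3 + 9×2 + 8×4 + 10×0 = 110
Tomás: 7×3 + 8×0 + 8×4 + 10×0 + 9×0 + 8×1 + 10×1 = 71
Hiro: 7×4 + 8×4 + 8×2 + 10×1 + 9×1 + 8×0 + 10×2 = 115
Carla: 7×0 + 8×3 + 8×3 + 10×4 + 9×3 + 8×3 + 10×3 = 169
Maya: 7×1 + 8×2 + 8×0 + 10×2 + 9×4 + 8×2 + 10×4 = 135

Carla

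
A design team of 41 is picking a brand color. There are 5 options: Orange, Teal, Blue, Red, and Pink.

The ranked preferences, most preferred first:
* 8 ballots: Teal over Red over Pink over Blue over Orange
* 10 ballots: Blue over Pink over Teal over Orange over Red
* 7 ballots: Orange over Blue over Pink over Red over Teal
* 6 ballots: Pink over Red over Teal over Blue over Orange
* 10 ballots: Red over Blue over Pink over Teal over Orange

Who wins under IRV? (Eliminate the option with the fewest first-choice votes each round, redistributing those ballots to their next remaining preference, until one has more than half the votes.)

Red

Round 1: Orange 7, Teal 8, Blue 10, Red 10, Pink 6. Pink eliminated.
Round 2: Orange 7, Teal 8, Blue 10, Red 16. Orange eliminated.
Round 3: Teal 8, Blue 17, Red 16. Teal eliminated.
Round 4: Blue 17, Red 24. Red has a majority (≥21).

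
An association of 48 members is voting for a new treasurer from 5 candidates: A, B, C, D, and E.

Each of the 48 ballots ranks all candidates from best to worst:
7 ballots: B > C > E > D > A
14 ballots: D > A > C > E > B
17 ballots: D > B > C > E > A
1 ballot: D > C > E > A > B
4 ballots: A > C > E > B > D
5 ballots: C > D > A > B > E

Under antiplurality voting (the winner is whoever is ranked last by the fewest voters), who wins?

C

Last-place votes: A 24, B 15, C 0, D 4, E 5.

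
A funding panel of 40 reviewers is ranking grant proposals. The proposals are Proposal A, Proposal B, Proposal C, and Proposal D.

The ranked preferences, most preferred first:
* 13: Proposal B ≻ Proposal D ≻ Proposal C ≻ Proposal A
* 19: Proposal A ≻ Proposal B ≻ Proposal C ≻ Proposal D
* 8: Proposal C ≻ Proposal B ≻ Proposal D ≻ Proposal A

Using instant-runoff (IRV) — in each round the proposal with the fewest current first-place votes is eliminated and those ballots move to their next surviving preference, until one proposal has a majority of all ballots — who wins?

Round 1: Proposal A 19, Proposal B 13, Proposal C 8, Proposal D 0. Proposal D eliminated.
Round 2: Proposal A 19, Proposal B 13, Proposal C 8. Proposal C eliminated.
Round 3: Proposal A 19, Proposal B 21. Proposal B has a majority (≥21).

Proposal B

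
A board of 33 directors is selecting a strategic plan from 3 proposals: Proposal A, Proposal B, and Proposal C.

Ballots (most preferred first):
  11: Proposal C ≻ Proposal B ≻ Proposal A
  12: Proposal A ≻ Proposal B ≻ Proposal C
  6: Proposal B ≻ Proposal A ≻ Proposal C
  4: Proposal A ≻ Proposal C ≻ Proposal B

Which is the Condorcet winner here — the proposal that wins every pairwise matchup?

Proposal B vs Proposal A: 17–16
Proposal B vs Proposal C: 18–15
Proposal B beats every other proposal.

Proposal B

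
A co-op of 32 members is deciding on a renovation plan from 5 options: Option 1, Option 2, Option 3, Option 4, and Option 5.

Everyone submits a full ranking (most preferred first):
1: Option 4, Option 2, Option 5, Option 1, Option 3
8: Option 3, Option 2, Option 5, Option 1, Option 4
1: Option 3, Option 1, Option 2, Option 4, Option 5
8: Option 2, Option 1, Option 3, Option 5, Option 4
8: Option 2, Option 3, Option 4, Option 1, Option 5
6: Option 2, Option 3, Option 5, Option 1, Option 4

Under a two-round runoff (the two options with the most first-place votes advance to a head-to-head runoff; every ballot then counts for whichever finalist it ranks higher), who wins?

Round 1 first-place votes: Option 1 0, Option 2 22, Option 3 9, Option 4 1, Option 5 0. Option 2 and Option 3 advance.
Runoff: Option 2 is ranked above Option 3 on 23 ballots, Option 3 above Option 2 on 9.

Option 2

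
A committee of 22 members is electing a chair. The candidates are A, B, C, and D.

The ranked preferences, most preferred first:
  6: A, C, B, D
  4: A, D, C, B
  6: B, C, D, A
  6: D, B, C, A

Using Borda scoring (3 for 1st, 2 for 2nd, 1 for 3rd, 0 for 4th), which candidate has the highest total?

B

A: 6×3 + 4×3 + 6×0 + 6×0 = 30
B: 6×1 + 4×0 + 6×3 + 6×2 = 36
C: 6×2 + 4×1 + 6×2 + 6×1 = 34
D: 6×0 + 4×2 + 6×1 + 6×3 = 32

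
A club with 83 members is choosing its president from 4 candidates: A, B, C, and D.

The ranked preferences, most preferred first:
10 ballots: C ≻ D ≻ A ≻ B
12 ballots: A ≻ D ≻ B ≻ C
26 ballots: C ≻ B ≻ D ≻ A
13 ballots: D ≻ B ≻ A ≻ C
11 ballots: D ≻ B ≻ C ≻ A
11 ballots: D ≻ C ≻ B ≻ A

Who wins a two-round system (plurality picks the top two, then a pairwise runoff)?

D

Round 1 first-place votes: A 12, B 0, C 36, D 35. C and D advance.
Runoff: C is ranked above D on 36 ballots, D above C on 47.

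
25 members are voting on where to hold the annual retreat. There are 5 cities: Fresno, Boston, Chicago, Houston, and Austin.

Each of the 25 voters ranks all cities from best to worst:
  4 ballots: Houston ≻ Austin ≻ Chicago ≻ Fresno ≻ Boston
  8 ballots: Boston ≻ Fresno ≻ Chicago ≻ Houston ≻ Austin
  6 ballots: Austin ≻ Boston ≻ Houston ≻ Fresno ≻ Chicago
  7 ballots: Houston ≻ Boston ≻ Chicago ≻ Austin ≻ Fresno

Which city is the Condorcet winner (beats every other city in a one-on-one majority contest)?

Boston

Boston vs Fresno: 21–4
Boston vs Chicago: 21–4
Boston vs Houston: 14–11
Boston vs Austin: 15–10
Boston beats every other city.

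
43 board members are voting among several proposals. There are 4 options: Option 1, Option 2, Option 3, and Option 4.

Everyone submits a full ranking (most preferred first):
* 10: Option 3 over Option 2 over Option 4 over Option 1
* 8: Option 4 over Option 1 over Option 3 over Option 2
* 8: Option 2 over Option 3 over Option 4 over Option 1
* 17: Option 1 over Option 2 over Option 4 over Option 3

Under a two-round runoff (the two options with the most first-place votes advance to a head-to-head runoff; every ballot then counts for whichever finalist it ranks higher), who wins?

Round 1 first-place votes: Option 1 17, Option 2 8, Option 3 10, Option 4 8. Option 1 and Option 3 advance.
Runoff: Option 1 is ranked above Option 3 on 25 ballots, Option 3 above Option 1 on 18.

Option 1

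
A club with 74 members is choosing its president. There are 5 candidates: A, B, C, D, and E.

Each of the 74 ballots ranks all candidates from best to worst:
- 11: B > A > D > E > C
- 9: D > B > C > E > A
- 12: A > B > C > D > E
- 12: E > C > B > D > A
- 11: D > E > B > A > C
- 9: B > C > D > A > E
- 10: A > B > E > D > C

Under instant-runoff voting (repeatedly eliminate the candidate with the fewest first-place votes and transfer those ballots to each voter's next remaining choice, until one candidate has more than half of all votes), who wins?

B

Round 1: A 22, B 20, C 0, D 20, E 12. C eliminated.
Round 2: A 22, B 20, D 20, E 12. E eliminated.
Round 3: A 22, B 32, D 20. D eliminated.
Round 4: A 22, B 52. B has a majority (≥38).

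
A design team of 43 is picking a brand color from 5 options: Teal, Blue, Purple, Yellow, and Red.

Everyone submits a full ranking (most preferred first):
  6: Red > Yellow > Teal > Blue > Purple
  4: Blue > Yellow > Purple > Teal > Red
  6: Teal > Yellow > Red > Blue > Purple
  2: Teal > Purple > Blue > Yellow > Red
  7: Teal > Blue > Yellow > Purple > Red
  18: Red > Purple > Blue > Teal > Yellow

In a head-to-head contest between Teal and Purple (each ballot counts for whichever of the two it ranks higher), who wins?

Purple

Teal is ranked above Purple on 21 ballots; Purple above Teal on 22.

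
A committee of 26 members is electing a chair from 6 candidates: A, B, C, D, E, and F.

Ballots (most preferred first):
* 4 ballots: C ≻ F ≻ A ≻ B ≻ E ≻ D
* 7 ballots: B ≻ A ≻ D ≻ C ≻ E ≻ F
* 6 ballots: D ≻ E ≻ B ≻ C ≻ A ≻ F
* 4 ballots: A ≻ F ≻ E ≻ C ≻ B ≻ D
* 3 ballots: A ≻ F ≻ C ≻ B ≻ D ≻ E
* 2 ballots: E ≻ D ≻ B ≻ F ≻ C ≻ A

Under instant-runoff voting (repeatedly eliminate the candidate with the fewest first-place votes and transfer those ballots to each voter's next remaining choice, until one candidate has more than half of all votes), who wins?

Round 1: A 7, B 7, C 4, D 6, E 2, F 0. F eliminated.
Round 2: A 7, B 7, C 4, D 6, E 2. E eliminated.
Round 3: A 7, B 7, C 4, D 8. C eliminated.
Round 4: A 11, B 7, D 8. B eliminated.
Round 5: A 18, D 8. A has a majority (≥14).

A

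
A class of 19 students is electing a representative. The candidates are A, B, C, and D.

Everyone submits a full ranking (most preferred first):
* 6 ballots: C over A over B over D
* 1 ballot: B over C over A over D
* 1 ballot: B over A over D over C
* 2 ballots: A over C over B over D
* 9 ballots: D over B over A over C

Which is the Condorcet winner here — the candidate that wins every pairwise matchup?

B vs A: 11–8
B vs C: 11–8
B vs D: 10–9
B beats every other candidate.

B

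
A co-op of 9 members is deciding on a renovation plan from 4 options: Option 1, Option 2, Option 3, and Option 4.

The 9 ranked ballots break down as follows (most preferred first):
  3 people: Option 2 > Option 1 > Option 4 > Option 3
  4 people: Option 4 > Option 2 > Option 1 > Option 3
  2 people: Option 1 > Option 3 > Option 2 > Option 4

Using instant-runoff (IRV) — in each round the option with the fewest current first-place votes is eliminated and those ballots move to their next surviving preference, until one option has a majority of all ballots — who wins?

Option 2

Round 1: Option 1 2, Option 2 3, Option 3 0, Option 4 4. Option 3 eliminated.
Round 2: Option 1 2, Option 2 3, Option 4 4. Option 1 eliminated.
Round 3: Option 2 5, Option 4 4. Option 2 has a majority (≥5).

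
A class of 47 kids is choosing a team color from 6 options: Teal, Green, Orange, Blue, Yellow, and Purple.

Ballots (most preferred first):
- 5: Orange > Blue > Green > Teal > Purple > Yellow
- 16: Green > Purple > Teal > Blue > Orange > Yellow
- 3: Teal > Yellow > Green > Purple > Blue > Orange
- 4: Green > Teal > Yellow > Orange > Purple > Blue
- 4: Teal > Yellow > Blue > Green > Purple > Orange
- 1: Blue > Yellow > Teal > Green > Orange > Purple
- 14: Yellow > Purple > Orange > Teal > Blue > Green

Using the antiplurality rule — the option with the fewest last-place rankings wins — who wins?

Teal

Last-place votes: Teal 0, Green 14, Orange 7, Blue 4, Yellow 21, Purple 1.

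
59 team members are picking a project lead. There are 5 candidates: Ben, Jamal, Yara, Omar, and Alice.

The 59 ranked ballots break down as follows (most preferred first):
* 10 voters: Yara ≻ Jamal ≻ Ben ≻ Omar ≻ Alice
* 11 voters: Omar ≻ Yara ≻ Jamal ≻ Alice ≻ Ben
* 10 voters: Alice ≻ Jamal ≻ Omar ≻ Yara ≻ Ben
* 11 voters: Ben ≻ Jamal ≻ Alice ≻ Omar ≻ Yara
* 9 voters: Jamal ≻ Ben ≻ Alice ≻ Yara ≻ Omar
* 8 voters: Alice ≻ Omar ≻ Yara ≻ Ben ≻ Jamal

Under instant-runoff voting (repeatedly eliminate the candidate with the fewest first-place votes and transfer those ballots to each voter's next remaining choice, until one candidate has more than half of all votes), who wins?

Ben

Round 1: Ben 11, Jamal 9, Yara 10, Omar 11, Alice 18. Jamal eliminated.
Round 2: Ben 20, Yara 10, Omar 11, Alice 18. Yara eliminated.
Round 3: Ben 30, Omar 11, Alice 18. Ben has a majority (≥30).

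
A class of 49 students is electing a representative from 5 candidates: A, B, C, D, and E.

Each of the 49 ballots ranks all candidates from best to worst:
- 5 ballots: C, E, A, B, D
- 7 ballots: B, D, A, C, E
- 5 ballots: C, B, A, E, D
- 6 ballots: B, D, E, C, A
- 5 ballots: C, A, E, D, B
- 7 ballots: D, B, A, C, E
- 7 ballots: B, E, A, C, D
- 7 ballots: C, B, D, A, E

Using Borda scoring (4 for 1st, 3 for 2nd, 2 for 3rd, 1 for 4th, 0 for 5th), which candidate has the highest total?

A: 5×2 + 7×2 + 5×2 + 6×0 + 5×3 + 7×2 + 7×2 + 7×1 = 84
B: 5×1 + 7×4 + 5×3 + 6×4 + 5×0 + 7×3 + 7×4 + 7×3 = 142
C: 5×4 + 7×1 + 5×4 + 6×1 + 5×4 + 7×1 + 7×1 + 7×4 = 115
D: 5×0 + 7×3 + 5×0 + 6×3 + 5×1 + 7×4 + 7×0 + 7×2 = 86
E: 5×3 + 7×0 + 5×1 + 6×2 + 5×2 + 7×0 + 7×3 + 7×0 = 63

B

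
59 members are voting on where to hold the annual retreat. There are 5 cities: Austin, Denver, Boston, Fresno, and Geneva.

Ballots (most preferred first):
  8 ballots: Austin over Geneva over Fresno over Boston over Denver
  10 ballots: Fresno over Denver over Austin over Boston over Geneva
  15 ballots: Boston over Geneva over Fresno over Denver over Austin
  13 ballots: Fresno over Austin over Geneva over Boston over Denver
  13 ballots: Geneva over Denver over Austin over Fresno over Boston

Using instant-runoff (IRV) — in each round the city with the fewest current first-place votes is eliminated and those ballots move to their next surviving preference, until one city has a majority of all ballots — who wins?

Geneva

Round 1: Austin 8, Denver 0, Boston 15, Fresno 23, Geneva 13. Denver eliminated.
Round 2: Austin 8, Boston 15, Fresno 23, Geneva 13. Austin eliminated.
Round 3: Boston 15, Fresno 23, Geneva 21. Boston eliminated.
Round 4: Fresno 23, Geneva 36. Geneva has a majority (≥30).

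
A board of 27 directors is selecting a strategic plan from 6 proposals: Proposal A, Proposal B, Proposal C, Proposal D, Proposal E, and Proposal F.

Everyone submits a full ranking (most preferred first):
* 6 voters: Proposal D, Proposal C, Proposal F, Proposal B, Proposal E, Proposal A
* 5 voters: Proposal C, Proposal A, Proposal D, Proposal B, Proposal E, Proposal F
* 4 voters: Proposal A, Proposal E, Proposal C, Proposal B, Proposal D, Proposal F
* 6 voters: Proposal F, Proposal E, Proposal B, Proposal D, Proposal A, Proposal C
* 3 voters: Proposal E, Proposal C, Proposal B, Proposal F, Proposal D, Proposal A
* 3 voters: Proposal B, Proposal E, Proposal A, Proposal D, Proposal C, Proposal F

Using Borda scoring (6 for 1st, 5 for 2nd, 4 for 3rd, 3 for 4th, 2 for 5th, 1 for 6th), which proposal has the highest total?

Proposal A: 6×1 + 5×5 + 4×6 + 6×2 + 3×1 + 3×4 = 82
Proposal B: 6×3 + 5×3 + 4×3 + 6×4 + 3×4 + 3×6 = 99
Proposal C: 6×5 + 5×6 + 4×4 + 6×1 + 3×5 + 3×2 = 103
Proposal D: 6×6 + 5×4 + 4×2 + 6×3 + 3×2 + 3×3 = 97
Proposal E: 6×2 + 5×2 + 4×5 + 6×5 + 3×6 + 3×5 = 105
Proposal F: 6×4 + 5×1 + 4×1 + 6×6 + 3×3 + 3×1 = 81

Proposal E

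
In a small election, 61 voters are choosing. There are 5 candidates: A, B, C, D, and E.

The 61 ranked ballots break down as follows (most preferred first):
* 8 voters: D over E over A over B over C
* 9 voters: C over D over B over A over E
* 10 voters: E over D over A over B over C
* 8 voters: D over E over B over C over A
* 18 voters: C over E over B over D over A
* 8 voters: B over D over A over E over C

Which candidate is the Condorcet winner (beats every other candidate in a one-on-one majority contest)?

D vs A: 61–0
D vs B: 35–26
D vs C: 34–27
D vs E: 33–28
D beats every other candidate.

D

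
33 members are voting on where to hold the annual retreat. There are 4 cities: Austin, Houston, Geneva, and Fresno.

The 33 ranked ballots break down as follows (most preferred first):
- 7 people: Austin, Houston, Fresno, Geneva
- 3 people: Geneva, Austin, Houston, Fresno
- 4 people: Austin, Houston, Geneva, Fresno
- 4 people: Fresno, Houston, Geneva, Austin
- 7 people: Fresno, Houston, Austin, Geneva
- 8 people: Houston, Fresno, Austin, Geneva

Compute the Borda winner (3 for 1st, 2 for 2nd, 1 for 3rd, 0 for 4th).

Houston

Austin: 7×3 + 3×2 + 4×3 + 4×0 + 7×1 + 8×1 = 54
Houston: 7×2 + 3×1 + 4×2 + 4×2 + 7×2 + 8×3 = 71
Geneva: 7×0 + 3×3 + 4×1 + 4×1 + 7×0 + 8×0 = 17
Fresno: 7×1 + 3×0 + 4×0 + 4×3 + 7×3 + 8×2 = 56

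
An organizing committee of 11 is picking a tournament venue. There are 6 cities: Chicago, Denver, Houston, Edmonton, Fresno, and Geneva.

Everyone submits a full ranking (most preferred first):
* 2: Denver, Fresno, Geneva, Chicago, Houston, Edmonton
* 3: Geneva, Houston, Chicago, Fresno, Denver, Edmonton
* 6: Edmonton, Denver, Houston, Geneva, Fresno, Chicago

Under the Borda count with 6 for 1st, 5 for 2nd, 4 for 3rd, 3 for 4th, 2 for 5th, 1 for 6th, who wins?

Chicago: 2×3 + 3×4 + 6×1 = 24
Denver: 2×6 + 3×2 + 6×5 = 48
Houston: 2×2 + 3×5 + 6×4 = 43
Edmonton: 2×1 + 3×1 + 6×6 = 41
Fresno: 2×5 + 3×3 + 6×2 = 31
Geneva: 2×4 + 3×6 + 6×3 = 44

Denver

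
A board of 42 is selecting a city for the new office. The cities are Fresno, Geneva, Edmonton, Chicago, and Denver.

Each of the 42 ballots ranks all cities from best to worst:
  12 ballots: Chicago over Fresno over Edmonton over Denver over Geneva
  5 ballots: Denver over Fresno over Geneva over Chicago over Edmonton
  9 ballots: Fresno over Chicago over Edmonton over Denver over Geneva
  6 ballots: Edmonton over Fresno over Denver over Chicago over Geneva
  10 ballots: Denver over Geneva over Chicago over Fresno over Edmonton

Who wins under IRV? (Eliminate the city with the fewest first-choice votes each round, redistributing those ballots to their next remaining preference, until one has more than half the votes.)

Round 1: Fresno 9, Geneva 0, Edmonton 6, Chicago 12, Denver 15. Geneva eliminated.
Round 2: Fresno 9, Edmonton 6, Chicago 12, Denver 15. Edmonton eliminated.
Round 3: Fresno 15, Chicago 12, Denver 15. Chicago eliminated.
Round 4: Fresno 27, Denver 15. Fresno has a majority (≥22).

Fresno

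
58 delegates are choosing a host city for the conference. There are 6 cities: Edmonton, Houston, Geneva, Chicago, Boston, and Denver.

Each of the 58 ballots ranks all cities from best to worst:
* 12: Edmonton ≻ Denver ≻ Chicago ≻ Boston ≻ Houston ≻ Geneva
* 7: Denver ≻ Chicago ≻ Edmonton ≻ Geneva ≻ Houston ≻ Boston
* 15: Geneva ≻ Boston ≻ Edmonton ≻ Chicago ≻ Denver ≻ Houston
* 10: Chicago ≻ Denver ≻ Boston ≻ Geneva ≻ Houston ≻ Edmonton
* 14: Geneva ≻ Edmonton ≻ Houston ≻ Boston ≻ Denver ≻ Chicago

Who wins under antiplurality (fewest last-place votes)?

Last-place votes: Edmonton 10, Houston 15, Geneva 12, Chicago 14, Boston 7, Denver 0.

Denver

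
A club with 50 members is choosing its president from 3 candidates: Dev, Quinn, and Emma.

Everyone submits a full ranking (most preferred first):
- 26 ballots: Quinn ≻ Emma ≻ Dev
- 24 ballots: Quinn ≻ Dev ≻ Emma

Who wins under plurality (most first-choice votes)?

Quinn

First-place votes: Dev 0, Quinn 50, Emma 0.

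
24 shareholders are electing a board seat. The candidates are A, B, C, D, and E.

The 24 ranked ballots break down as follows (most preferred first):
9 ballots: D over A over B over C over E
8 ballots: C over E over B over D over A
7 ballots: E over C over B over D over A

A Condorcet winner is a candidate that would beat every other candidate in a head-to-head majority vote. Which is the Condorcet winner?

C vs A: 15–9
C vs B: 15–9
C vs D: 15–9
C vs E: 17–7
C beats every other candidate.

C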